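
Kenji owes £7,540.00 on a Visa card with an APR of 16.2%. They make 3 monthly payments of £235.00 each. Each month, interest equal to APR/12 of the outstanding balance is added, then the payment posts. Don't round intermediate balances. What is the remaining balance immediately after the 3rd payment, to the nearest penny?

£7,134.95

Monthly rate r = 16.2%/12 = 1.35% = 0.0135.
Each month: B ← B·(1+r) − £235.00.
Month 1: interest £101.79; balance after payment £7,406.79.
Month 2: interest £99.99; balance after payment £7,271.78.
Month 3: interest £98.17; balance after payment £7,134.95.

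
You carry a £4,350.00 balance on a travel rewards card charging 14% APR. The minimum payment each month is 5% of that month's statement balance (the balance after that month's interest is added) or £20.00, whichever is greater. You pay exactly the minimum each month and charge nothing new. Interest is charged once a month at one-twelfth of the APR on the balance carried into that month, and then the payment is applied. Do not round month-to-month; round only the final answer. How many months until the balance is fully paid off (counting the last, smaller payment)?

84 months

Monthly rate r = 14%/12 = 1.16667% = 0.0116667.
While 5% of the post-interest balance exceeds £20.00, each month B ← (B·(1+r))·(1 − 0.05), i.e. B shrinks by the factor (1+r)·0.95 = 0.96108.
This holds for months 1–61. Entering month 62 the balance is £386.29; 5% of the post-interest balance is now below £20.00, so the flat £20.00 minimum applies from here.
From month 62 a fixed £20.00 at rate r clears £386.29 in 23 more payments. Total: 61 + 23 = 84 months.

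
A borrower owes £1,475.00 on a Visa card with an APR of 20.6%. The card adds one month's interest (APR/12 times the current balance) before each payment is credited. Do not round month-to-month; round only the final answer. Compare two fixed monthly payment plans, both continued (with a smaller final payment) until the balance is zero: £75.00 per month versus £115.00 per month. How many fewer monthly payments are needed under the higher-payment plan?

Monthly rate r = 20.6%/12 = 1.71667% = 0.0171667.
At £75.00/mo: n = ⌈−ln(1 − rB₀/P)/ln(1+r)⌉ = 25 payments (last £15.08); total interest = total paid − £1,475.00 = £340.08.
At £115.00/mo: 15 payments (last £70.50); total interest £205.50.
Payments saved = 25 − 15 = 10.

10 fewer payments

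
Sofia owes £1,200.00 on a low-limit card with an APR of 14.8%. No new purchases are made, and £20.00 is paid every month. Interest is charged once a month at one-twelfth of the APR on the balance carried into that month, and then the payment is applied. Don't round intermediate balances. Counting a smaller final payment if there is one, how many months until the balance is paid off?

Monthly rate r = 14.8%/12 = 1.23333% = 0.0123333.
Recurrence: B ← B·(1+r) − £20.00.
Month 1: interest £14.80; balance after payment £1,194.80.
Month 2: interest £14.74; balance after payment £1,189.54.
Closed form: n = −ln(1 − rB₀/P)/ln(1+r) = −ln(0.26)/ln(1.01233) ≈ 109.894, so the balance reaches zero during payment 110.

110 payments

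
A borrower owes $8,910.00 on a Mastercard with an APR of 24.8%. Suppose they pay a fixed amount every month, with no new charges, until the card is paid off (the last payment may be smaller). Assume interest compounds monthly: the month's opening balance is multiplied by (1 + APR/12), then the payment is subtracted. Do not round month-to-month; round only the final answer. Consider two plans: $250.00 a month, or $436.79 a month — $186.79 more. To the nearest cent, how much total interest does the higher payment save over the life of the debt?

Monthly rate r = 24.8%/12 = 2.06667% = 0.0206667.
At $250.00/mo: n = ⌈−ln(1 − rB₀/P)/ln(1+r)⌉ = 66 payments (last $52.84); total interest = total paid − $8,910.00 = $7,392.84.
At $436.79/mo: 27 payments (last $333.72); total interest $2,780.26.
Interest saved = $7,392.84 − $2,780.26 = $4,612.58.

$4,612.58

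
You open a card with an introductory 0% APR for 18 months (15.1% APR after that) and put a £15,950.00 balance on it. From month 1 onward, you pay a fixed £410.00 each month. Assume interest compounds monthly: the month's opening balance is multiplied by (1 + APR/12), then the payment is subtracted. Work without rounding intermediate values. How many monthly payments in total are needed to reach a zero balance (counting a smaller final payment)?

Promo months 1–18 at r₀ = 0%/12 = 0; months 19+ at r₁ = 15.1%/12 = 0.0125833.
After month 18 (no interest yet): B = £15,950.00 − 18·£410.00 = £8,570.00.
Then at r₁ with £410.00/mo: n₂ = −ln(1 − r₁·B/P)/ln(1+r₁) ≈ 24.41 → 25 more payments.

43 months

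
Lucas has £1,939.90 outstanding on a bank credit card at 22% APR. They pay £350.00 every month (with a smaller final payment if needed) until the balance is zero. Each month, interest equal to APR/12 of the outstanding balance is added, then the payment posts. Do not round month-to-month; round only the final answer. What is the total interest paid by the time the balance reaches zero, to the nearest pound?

£125

Monthly rate r = 22%/12 = 1.83333% = 0.0183333.
Payoff takes n = ⌈−ln(1 − rB₀/P)/ln(1+r)⌉ = ⌈5.898⌉ = 6 payments; the last is £314.68.
Total paid = 5·£350.00 + £314.68 = £2,064.68.
Total interest = total paid − principal = £2,064.68 − £1,939.90 = £124.78.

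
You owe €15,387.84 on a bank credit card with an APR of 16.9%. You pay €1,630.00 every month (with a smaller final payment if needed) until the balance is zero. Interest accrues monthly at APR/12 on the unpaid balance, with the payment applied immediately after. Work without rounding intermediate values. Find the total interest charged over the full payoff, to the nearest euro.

Monthly rate r = 16.9%/12 = 1.40833% = 0.0140833.
Payoff takes n = ⌈−ln(1 − rB₀/P)/ln(1+r)⌉ = ⌈10.201⌉ = 11 payments; the last is €329.38.
Total paid = 10·€1,630.00 + €329.38 = €16,629.38.
Total interest = total paid − principal = €16,629.38 − €15,387.84 = €1,241.54.

€1,242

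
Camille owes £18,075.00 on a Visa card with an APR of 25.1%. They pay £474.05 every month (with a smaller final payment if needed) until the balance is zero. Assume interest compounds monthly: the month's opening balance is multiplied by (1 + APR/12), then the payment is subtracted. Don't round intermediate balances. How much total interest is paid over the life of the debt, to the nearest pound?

£18,501

Monthly rate r = 25.1%/12 = 2.09167% = 0.0209167.
Payoff takes n = ⌈−ln(1 − rB₀/P)/ln(1+r)⌉ = ⌈77.154⌉ = 78 payments; the last is £73.68.
Total paid = 77·£474.05 + £73.68 = £36,575.53.
Total interest = total paid − principal = £36,575.53 − £18,075.00 = £18,500.53.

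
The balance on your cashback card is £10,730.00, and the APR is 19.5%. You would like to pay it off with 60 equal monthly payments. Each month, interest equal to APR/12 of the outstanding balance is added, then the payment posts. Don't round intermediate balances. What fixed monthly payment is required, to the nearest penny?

£281.30

Monthly rate r = 19.5%/12 = 1.625% = 0.01625.
Level-payment amortization: P = B₀·r / (1 − (1+r)^(−n)) = 10730.00·0.01625 / (1 − 1.01625^(−60)).
Denominator 1 − (1+r)^(−60) = 0.619839943.
P = 174.363 / 0.619839943 ≈ 281.30.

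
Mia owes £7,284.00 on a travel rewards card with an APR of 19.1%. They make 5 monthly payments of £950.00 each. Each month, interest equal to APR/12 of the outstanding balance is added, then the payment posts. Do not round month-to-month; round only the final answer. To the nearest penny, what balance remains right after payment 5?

£2,978.80

Monthly rate r = 19.1%/12 = 1.59167% = 0.0159167.
Each month: B ← B·(1+r) − £950.00.
Month 1: interest £115.94; balance after payment £6,449.94.
Month 2: interest £102.66; balance after payment £5,602.60.
Month 3: interest £89.17; balance after payment £4,741.77.
Month 4: interest £75.47; balance after payment £3,867.25.
Month 5: interest £61.55; balance after payment £2,978.80.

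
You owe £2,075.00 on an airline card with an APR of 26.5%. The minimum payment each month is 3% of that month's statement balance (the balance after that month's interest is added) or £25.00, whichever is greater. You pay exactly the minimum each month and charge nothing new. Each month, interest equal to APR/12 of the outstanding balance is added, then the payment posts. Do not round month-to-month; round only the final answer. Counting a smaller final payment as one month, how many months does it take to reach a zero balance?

Monthly rate r = 26.5%/12 = 2.20833% = 0.0220833.
While 3% of the post-interest balance exceeds £25.00, each month B ← (B·(1+r))·(1 − 0.03), i.e. B shrinks by the factor (1+r)·0.97 = 0.99142.
This holds for months 1–109. Entering month 110 the balance is £811.23; 3% of the post-interest balance is now below £25.00, so the flat £25.00 minimum applies from here.
From month 110 a fixed £25.00 at rate r clears £811.23 in 58 more payments. Total: 109 + 58 = 167 months.

167 months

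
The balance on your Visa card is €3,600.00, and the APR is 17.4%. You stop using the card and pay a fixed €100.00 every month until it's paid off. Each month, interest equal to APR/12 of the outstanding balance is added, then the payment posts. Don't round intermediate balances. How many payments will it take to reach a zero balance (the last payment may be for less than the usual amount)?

Monthly rate r = 17.4%/12 = 1.45% = 0.0145.
Recurrence: B ← B·(1+r) − €100.00.
Month 1: interest €52.20; balance after payment €3,552.20.
Month 2: interest €51.51; balance after payment €3,503.71.
Closed form: n = −ln(1 − rB₀/P)/ln(1+r) = −ln(0.478)/ln(1.0145) ≈ 51.275, so the balance reaches zero during payment 52.

52 months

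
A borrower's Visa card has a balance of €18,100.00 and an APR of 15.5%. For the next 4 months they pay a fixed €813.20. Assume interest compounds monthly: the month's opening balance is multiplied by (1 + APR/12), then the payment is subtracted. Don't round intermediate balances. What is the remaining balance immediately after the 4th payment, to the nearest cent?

€15,737.07

Monthly rate r = 15.5%/12 = 1.29167% = 0.0129167.
Each month: B ← B·(1+r) − €813.20.
Month 1: interest €233.79; balance after payment €17,520.59.
Month 2: interest €226.31; balance after payment €16,933.70.
Month 3: interest €218.73; balance after payment €16,339.23.
Month 4: interest €211.05; balance after payment €15,737.07.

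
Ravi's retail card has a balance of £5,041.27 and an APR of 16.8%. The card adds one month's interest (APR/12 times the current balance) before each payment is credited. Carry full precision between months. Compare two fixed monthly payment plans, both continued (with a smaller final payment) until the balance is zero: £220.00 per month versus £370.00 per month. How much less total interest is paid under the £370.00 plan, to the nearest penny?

£488.70

Monthly rate r = 16.8%/12 = 1.4% = 0.014.
At £220.00/mo: n = ⌈−ln(1 − rB₀/P)/ln(1+r)⌉ = 28 payments (last £181.77); total interest = total paid − £5,041.27 = £1,080.50.
At £370.00/mo: 16 payments (last £83.07); total interest £591.80.
Interest saved = £1,080.50 − £591.80 = £488.70.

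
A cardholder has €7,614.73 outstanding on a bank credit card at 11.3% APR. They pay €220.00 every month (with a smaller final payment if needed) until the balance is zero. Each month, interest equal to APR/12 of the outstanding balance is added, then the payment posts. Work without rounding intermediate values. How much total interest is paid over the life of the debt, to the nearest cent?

€1,643.59

Monthly rate r = 11.3%/12 = 0.941667% = 0.00941667.
Payoff takes n = ⌈−ln(1 − rB₀/P)/ln(1+r)⌉ = ⌈42.083⌉ = 43 payments; the last is €18.32.
Total paid = 42·€220.00 + €18.32 = €9,258.32.
Total interest = total paid − principal = €9,258.32 − €7,614.73 = €1,643.59.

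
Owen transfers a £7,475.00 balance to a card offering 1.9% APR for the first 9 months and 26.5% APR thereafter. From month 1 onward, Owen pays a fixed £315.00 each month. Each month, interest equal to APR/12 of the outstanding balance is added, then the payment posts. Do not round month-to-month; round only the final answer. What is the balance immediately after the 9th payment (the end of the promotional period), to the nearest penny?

Promo months 1–9 at r₀ = 1.9%/12 = 0.00158333; months 10+ at r₁ = 26.5%/12 = 0.0220833.
After month 9: iterate B ← B·(1+r₀) − £315.00 for 9 months → £4,729.17.

£4,729.17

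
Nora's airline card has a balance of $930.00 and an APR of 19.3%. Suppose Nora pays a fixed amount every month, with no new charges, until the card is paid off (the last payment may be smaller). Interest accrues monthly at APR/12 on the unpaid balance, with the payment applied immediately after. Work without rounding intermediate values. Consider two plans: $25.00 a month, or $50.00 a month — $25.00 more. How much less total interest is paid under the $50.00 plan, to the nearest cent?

Monthly rate r = 19.3%/12 = 1.60833% = 0.0160833.
At $25.00/mo: n = ⌈−ln(1 − rB₀/P)/ln(1+r)⌉ = 58 payments (last $4.09); total interest = total paid − $930.00 = $499.09.
At $50.00/mo: 23 payments (last $14.00); total interest $184.00.
Interest saved = $499.09 − $184.00 = $315.09.

$315.09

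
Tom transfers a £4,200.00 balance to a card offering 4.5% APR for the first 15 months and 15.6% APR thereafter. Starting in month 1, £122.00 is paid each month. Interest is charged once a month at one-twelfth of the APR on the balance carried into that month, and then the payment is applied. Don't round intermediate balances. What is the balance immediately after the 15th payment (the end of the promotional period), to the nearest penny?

Promo months 1–15 at r₀ = 4.5%/12 = 0.00375; months 16+ at r₁ = 15.6%/12 = 0.013.
After month 15: iterate B ← B·(1+r₀) − £122.00 for 15 months → £2,563.73.

£2,563.73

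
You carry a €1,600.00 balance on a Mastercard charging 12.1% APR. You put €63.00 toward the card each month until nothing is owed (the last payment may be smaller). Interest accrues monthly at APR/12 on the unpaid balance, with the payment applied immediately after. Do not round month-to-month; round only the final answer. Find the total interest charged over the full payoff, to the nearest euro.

€258

Monthly rate r = 12.1%/12 = 1.00833% = 0.0100833.
Payoff takes n = ⌈−ln(1 − rB₀/P)/ln(1+r)⌉ = ⌈29.486⌉ = 30 payments; the last is €30.70.
Total paid = 29·€63.00 + €30.70 = €1,857.70.
Total interest = total paid − principal = €1,857.70 − €1,600.00 = €257.70.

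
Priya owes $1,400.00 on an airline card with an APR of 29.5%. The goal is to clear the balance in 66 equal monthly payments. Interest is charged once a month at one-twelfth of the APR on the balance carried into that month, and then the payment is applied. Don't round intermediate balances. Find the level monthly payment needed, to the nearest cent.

$43.09

Monthly rate r = 29.5%/12 = 2.45833% = 0.0245833.
Level-payment amortization: P = B₀·r / (1 − (1+r)^(−n)) = 1400.00·0.0245833 / (1 − 1.02458^(−66)).
Denominator 1 − (1+r)^(−66) = 0.798683646.
P = 34.4167 / 0.798683646 ≈ 43.09.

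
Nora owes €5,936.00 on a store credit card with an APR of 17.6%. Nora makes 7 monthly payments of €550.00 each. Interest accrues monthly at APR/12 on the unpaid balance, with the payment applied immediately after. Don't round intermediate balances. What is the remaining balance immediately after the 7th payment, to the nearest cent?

Monthly rate r = 17.6%/12 = 1.46667% = 0.0146667.
Each month: B ← B·(1+r) − €550.00.
Month 1: interest €87.06; balance after payment €5,473.06.
Month 2: interest €80.27; balance after payment €5,003.33.
Month 3: interest €73.38; balance after payment €4,526.72.
Month 4: interest €66.39; balance after payment €4,043.11.
Month 5: interest €59.30; balance after payment €3,552.41.
Month 6: interest €52.10; balance after payment €3,054.51.
Month 7: interest €44.80; balance after payment €2,549.31.

€2,549.31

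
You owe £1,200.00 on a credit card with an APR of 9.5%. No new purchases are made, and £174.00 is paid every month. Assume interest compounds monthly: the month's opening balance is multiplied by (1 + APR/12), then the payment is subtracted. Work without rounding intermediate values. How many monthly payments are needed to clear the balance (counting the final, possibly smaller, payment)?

Monthly rate r = 9.5%/12 = 0.791667% = 0.00791667.
Recurrence: B ← B·(1+r) − £174.00.
Month 1: interest £9.50; balance after payment £1,035.50.
Month 2: interest £8.20; balance after payment £869.70.
Closed form: n = −ln(1 − rB₀/P)/ln(1+r) = −ln(0.9454)/ln(1.00792) ≈ 7.120, so the balance reaches zero during payment 8.

8 months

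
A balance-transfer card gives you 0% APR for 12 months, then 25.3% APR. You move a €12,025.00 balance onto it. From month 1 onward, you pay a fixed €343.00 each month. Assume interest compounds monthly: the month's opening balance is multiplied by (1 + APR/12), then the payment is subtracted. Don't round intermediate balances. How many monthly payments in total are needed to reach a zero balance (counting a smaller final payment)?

44 months

Promo months 1–12 at r₀ = 0%/12 = 0; months 13+ at r₁ = 25.3%/12 = 0.0210833.
After month 12 (no interest yet): B = €12,025.00 − 12·€343.00 = €7,909.00.
Then at r₁ with €343.00/mo: n₂ = −ln(1 − r₁·B/P)/ln(1+r₁) ≈ 31.91 → 32 more payments.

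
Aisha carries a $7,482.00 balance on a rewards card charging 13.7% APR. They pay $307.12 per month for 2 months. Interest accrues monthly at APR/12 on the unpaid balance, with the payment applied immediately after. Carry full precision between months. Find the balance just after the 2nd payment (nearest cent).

Monthly rate r = 13.7%/12 = 1.14167% = 0.0114167.
Each month: B ← B·(1+r) − $307.12.
Month 1: interest $85.42; balance after payment $7,260.30.
Month 2: interest $82.89; balance after payment $7,036.07.

$7,036.07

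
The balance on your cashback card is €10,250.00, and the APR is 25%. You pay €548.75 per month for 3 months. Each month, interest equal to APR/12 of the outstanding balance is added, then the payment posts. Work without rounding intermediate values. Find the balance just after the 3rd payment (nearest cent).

Monthly rate r = 25%/12 = 2.08333% = 0.0208333.
Each month: B ← B·(1+r) − €548.75.
Month 1: interest €213.54; balance after payment €9,914.79.
Month 2: interest €206.56; balance after payment €9,572.60.
Month 3: interest €199.43; balance after payment €9,223.28.

€9,223.28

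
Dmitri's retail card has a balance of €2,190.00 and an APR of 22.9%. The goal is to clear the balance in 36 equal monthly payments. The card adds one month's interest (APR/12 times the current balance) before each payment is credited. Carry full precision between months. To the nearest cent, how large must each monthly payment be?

Monthly rate r = 22.9%/12 = 1.90833% = 0.0190833.
Level-payment amortization: P = B₀·r / (1 − (1+r)^(−n)) = 2190.00·0.0190833 / (1 − 1.01908^(−36)).
Denominator 1 − (1+r)^(−36) = 0.493649973.
P = 41.7925 / 0.493649973 ≈ 84.66.

€84.66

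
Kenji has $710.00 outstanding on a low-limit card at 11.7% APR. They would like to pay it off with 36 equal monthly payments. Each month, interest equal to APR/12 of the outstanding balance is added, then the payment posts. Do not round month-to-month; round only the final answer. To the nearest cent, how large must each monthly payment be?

Monthly rate r = 11.7%/12 = 0.975% = 0.00975.
Level-payment amortization: P = B₀·r / (1 − (1+r)^(−n)) = 710.00·0.00975 / (1 − 1.00975^(−36)).
Denominator 1 − (1+r)^(−36) = 0.294818397.
P = 6.9225 / 0.294818397 ≈ 23.48.

$23.48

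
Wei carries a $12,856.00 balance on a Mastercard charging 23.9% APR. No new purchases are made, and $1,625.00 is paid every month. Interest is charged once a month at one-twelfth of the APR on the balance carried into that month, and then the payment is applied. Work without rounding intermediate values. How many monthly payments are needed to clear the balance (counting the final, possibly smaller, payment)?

Monthly rate r = 23.9%/12 = 1.99167% = 0.0199167.
Recurrence: B ← B·(1+r) − $1,625.00.
Month 1: interest $256.05; balance after payment $11,487.05.
Month 2: interest $228.78; balance after payment $10,090.83.
Closed form: n = −ln(1 − rB₀/P)/ln(1+r) = −ln(0.84243)/ln(1.01992) ≈ 8.694, so the balance reaches zero during payment 9.

9 payments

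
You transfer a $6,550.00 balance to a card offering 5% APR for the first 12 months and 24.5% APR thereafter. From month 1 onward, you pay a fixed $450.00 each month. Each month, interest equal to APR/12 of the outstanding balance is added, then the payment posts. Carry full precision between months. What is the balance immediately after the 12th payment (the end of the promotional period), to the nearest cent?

Promo months 1–12 at r₀ = 5%/12 = 0.00416667; months 13+ at r₁ = 24.5%/12 = 0.0204167.
After month 12: iterate B ← B·(1+r₀) − $450.00 for 12 months → $1,359.63.

$1,359.63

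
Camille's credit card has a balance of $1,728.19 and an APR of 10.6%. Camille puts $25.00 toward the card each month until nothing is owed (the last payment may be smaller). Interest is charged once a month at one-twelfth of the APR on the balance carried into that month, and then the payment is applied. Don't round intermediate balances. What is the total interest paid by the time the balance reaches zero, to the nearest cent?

$953.09

Monthly rate r = 10.6%/12 = 0.883333% = 0.00883333.
Payoff takes n = ⌈−ln(1 − rB₀/P)/ln(1+r)⌉ = ⌈107.250⌉ = 108 payments; the last is $6.28.
Total paid = 107·$25.00 + $6.28 = $2,681.28.
Total interest = total paid − principal = $2,681.28 − $1,728.19 = $953.09.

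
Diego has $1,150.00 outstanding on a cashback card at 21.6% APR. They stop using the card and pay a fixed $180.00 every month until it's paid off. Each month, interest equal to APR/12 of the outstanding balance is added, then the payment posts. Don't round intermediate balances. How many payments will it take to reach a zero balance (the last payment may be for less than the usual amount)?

Monthly rate r = 21.6%/12 = 1.8% = 0.018.
Recurrence: B ← B·(1+r) − $180.00.
Month 1: interest $20.70; balance after payment $990.70.
Month 2: interest $17.83; balance after payment $828.53.
Closed form: n = −ln(1 − rB₀/P)/ln(1+r) = −ln(0.885)/ln(1.018) ≈ 6.848, so the balance reaches zero during payment 7.

7 payments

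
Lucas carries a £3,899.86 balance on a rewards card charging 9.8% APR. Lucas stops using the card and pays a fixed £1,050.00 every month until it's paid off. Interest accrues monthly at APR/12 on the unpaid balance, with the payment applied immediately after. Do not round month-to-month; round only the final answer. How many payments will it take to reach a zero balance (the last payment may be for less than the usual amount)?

4 months

Monthly rate r = 9.8%/12 = 0.816667% = 0.00816667.
Recurrence: B ← B·(1+r) − £1,050.00.
Month 1: interest £31.85; balance after payment £2,881.71.
Month 2: interest £23.53; balance after payment £1,855.24.
Month 3: interest £15.15; balance after payment £820.39.
Month 4: interest £6.70; balance after payment £0.00.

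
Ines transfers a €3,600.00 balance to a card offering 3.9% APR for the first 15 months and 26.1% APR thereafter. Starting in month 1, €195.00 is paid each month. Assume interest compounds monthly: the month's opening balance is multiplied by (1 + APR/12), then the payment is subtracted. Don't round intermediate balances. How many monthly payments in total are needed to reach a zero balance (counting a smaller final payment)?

Promo months 1–15 at r₀ = 3.9%/12 = 0.00325; months 16+ at r₁ = 26.1%/12 = 0.02175.
After month 15: iterate B ← B·(1+r₀) − €195.00 for 15 months → €787.06.
Then at r₁ with €195.00/mo: n₂ = −ln(1 − r₁·B/P)/ln(1+r₁) ≈ 4.27 → 5 more payments.

20 payments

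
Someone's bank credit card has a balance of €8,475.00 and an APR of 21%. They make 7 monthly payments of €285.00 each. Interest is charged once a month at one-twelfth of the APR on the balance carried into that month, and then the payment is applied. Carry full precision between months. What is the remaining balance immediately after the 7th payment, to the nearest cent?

Monthly rate r = 21%/12 = 1.75% = 0.0175.
Each month: B ← B·(1+r) − €285.00.
Month 1: interest €148.31; balance after payment €8,338.31.
Month 2: interest €145.92; balance after payment €8,199.23.
Month 3: interest €143.49; balance after payment €8,057.72.
Month 4: interest €141.01; balance after payment €7,913.73.
Month 5: interest €138.49; balance after payment €7,767.22.
Month 6: interest €135.93; balance after payment €7,618.15.
Month 7: interest €133.32; balance after payment €7,466.46.

€7,466.46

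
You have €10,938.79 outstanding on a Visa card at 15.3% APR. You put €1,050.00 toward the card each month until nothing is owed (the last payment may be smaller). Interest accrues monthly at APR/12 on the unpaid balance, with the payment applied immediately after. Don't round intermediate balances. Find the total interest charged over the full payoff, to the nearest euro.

Monthly rate r = 15.3%/12 = 1.275% = 0.01275.
Payoff takes n = ⌈−ln(1 − rB₀/P)/ln(1+r)⌉ = ⌈11.249⌉ = 12 payments; the last is €262.70.
Total paid = 11·€1,050.00 + €262.70 = €11,812.70.
Total interest = total paid − principal = €11,812.70 − €10,938.79 = €873.91.

€874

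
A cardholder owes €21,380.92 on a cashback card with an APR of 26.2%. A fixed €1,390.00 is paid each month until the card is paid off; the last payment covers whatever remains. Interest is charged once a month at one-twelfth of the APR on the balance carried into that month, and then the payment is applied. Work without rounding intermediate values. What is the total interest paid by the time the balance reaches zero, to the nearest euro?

€4,957

Monthly rate r = 26.2%/12 = 2.18333% = 0.0218333.
Payoff takes n = ⌈−ln(1 − rB₀/P)/ln(1+r)⌉ = ⌈18.947⌉ = 19 payments; the last is €1,317.49.
Total paid = 18·€1,390.00 + €1,317.49 = €26,337.49.
Total interest = total paid − principal = €26,337.49 − €21,380.92 = €4,956.57.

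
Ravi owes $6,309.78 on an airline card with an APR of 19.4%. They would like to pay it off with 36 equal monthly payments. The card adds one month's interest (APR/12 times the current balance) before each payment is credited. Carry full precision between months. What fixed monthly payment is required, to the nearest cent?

$232.57

Monthly rate r = 19.4%/12 = 1.61667% = 0.0161667.
Level-payment amortization: P = B₀·r / (1 − (1+r)^(−n)) = 6309.78·0.0161667 / (1 − 1.01617^(−36)).
Denominator 1 − (1+r)^(−36) = 0.438613463.
P = 102.008 / 0.438613463 ≈ 232.57.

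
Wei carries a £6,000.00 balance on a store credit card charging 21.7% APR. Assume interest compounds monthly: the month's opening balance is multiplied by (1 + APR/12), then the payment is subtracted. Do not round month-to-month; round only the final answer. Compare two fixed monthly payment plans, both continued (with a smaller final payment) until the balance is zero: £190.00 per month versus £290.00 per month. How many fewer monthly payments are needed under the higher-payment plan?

21 fewer payments

Monthly rate r = 21.7%/12 = 1.80833% = 0.0180833.
At £190.00/mo: n = ⌈−ln(1 − rB₀/P)/ln(1+r)⌉ = 48 payments (last £43.74); total interest = total paid − £6,000.00 = £2,973.74.
At £290.00/mo: 27 payments (last £43.36); total interest £1,583.36.
Payments saved = 48 − 27 = 21.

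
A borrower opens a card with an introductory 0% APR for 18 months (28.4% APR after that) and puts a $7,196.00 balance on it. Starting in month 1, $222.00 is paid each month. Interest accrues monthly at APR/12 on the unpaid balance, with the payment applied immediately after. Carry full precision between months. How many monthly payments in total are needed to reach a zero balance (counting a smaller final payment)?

Promo months 1–18 at r₀ = 0%/12 = 0; months 19+ at r₁ = 28.4%/12 = 0.0236667.
After month 18 (no interest yet): B = $7,196.00 − 18·$222.00 = $3,200.00.
Then at r₁ with $222.00/mo: n₂ = −ln(1 − r₁·B/P)/ln(1+r₁) ≈ 17.84 → 18 more payments.

36 months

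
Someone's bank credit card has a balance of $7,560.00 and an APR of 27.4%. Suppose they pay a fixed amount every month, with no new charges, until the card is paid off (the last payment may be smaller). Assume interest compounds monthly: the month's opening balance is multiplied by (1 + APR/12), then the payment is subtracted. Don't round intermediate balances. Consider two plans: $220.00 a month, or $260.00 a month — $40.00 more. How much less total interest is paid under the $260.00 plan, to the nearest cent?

$2,403.94

Monthly rate r = 27.4%/12 = 2.28333% = 0.0228333.
At $220.00/mo: n = ⌈−ln(1 − rB₀/P)/ln(1+r)⌉ = 69 payments (last $2.18); total interest = total paid − $7,560.00 = $7,402.18.
At $260.00/mo: 49 payments (last $78.24); total interest $4,998.24.
Interest saved = $7,402.18 − $4,998.24 = $2,403.94.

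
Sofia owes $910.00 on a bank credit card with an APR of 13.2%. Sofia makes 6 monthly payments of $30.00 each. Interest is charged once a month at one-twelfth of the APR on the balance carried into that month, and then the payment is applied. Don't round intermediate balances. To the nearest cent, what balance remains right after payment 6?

$786.71

Monthly rate r = 13.2%/12 = 1.1% = 0.011.
Each month: B ← B·(1+r) − $30.00.
Month 1: interest $10.01; balance after payment $890.01.
Month 2: interest $9.79; balance after payment $869.80.
Month 3: interest $9.57; balance after payment $849.37.
Month 4: interest $9.34; balance after payment $828.71.
Month 5: interest $9.12; balance after payment $807.83.
Month 6: interest $8.89; balance after payment $786.71.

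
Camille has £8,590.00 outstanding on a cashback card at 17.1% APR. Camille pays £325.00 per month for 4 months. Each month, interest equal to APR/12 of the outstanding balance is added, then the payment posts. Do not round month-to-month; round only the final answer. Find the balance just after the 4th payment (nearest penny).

£7,762.14

Monthly rate r = 17.1%/12 = 1.425% = 0.01425.
Each month: B ← B·(1+r) − £325.00.
Month 1: interest £122.41; balance after payment £8,387.41.
Month 2: interest £119.52; balance after payment £8,181.93.
Month 3: interest £116.59; balance after payment £7,973.52.
Month 4: interest £113.62; balance after payment £7,762.14.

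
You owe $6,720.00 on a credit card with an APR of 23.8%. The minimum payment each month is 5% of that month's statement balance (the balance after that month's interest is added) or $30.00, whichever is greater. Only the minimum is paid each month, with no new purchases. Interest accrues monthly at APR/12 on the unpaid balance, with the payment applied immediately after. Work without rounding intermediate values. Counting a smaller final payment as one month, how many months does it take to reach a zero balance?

Monthly rate r = 23.8%/12 = 1.98333% = 0.0198333.
While 5% of the post-interest balance exceeds $30.00, each month B ← (B·(1+r))·(1 − 0.05), i.e. B shrinks by the factor (1+r)·0.95 = 0.96884.
This holds for months 1–77. Entering month 78 the balance is $587.27; 5% of the post-interest balance is now below $30.00, so the flat $30.00 minimum applies from here.
From month 78 a fixed $30.00 at rate r clears $587.27 in 26 more payments. Total: 77 + 26 = 103 months.

103 months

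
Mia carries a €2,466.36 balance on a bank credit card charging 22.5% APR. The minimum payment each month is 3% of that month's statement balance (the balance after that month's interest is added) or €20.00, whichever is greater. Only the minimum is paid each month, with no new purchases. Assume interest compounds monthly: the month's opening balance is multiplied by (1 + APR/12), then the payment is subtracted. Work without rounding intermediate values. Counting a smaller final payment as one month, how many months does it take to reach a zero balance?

163 months

Monthly rate r = 22.5%/12 = 1.875% = 0.01875.
While 3% of the post-interest balance exceeds €20.00, each month B ← (B·(1+r))·(1 − 0.03), i.e. B shrinks by the factor (1+r)·0.97 = 0.98819.
This holds for months 1–112. Entering month 113 the balance is €651.72; 3% of the post-interest balance is now below €20.00, so the flat €20.00 minimum applies from here.
From month 113 a fixed €20.00 at rate r clears €651.72 in 51 more payments. Total: 112 + 51 = 163 months.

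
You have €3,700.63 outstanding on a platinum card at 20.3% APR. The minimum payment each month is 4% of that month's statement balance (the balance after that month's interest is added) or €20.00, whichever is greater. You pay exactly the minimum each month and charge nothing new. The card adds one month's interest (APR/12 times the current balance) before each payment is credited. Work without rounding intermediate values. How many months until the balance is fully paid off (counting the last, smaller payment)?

116 months

Monthly rate r = 20.3%/12 = 1.69167% = 0.0169167.
While 4% of the post-interest balance exceeds €20.00, each month B ← (B·(1+r))·(1 − 0.04), i.e. B shrinks by the factor (1+r)·0.96 = 0.97624.
This holds for months 1–84. Entering month 85 the balance is €490.94; 4% of the post-interest balance is now below €20.00, so the flat €20.00 minimum applies from here.
From month 85 a fixed €20.00 at rate r clears €490.94 in 32 more payments. Total: 84 + 32 = 116 months.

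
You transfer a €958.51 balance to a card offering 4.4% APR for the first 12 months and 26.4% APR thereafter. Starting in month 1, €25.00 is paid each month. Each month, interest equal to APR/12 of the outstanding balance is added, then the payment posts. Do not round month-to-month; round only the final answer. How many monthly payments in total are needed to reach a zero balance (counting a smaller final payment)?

Promo months 1–12 at r₀ = 4.4%/12 = 0.00366667; months 13+ at r₁ = 26.4%/12 = 0.022.
After month 12: iterate B ← B·(1+r₀) − €25.00 for 12 months → €695.42.
Then at r₁ with €25.00/mo: n₂ = −ln(1 − r₁·B/P)/ln(1+r₁) ≈ 43.50 → 44 more payments.

56 payments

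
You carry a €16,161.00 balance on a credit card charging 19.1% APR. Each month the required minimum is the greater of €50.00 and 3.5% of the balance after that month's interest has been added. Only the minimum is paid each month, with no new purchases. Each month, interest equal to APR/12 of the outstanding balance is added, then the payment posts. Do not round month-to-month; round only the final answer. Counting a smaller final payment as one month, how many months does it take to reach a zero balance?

161 months

Monthly rate r = 19.1%/12 = 1.59167% = 0.0159167.
While 3.5% of the post-interest balance exceeds €50.00, each month B ← (B·(1+r))·(1 − 0.035), i.e. B shrinks by the factor (1+r)·0.965 = 0.98036.
This holds for months 1–124. Entering month 125 the balance is €1,381.20; 3.5% of the post-interest balance is now below €50.00, so the flat €50.00 minimum applies from here.
From month 125 a fixed €50.00 at rate r clears €1,381.20 in 37 more payments. Total: 124 + 37 = 161 months.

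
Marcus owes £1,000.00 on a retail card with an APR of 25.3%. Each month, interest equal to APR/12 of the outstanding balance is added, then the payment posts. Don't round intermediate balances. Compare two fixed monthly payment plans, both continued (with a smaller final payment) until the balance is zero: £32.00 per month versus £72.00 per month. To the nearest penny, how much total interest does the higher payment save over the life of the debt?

Monthly rate r = 25.3%/12 = 2.10833% = 0.0210833.
At £32.00/mo: n = ⌈−ln(1 − rB₀/P)/ln(1+r)⌉ = 52 payments (last £17.53); total interest = total paid − £1,000.00 = £649.53.
At £72.00/mo: 17 payments (last £43.83); total interest £195.83.
Interest saved = £649.53 − £195.83 = £453.70.

£453.70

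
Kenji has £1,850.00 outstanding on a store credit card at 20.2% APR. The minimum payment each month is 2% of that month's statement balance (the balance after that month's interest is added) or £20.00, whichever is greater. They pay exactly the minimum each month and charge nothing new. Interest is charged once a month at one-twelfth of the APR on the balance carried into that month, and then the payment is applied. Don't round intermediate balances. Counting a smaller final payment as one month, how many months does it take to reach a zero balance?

Monthly rate r = 20.2%/12 = 1.68333% = 0.0168333.
While 2% of the post-interest balance exceeds £20.00, each month B ← (B·(1+r))·(1 − 0.02), i.e. B shrinks by the factor (1+r)·0.98 = 0.9965.
This holds for months 1–181. Entering month 182 the balance is £980.17; 2% of the post-interest balance is now below £20.00, so the flat £20.00 minimum applies from here.
From month 182 a fixed £20.00 at rate r clears £980.17 in 105 more payments. Total: 181 + 105 = 286 months.

286 months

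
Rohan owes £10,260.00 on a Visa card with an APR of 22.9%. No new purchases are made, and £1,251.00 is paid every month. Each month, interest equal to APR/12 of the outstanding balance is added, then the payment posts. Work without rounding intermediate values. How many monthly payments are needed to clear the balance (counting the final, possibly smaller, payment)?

Monthly rate r = 22.9%/12 = 1.90833% = 0.0190833.
Recurrence: B ← B·(1+r) − £1,251.00.
Month 1: interest £195.79; balance after payment £9,204.80.
Month 2: interest £175.66; balance after payment £8,129.45.
Closed form: n = −ln(1 − rB₀/P)/ln(1+r) = −ln(0.84349)/ln(1.01908) ≈ 9.004, so the balance reaches zero during payment 10.

10 payments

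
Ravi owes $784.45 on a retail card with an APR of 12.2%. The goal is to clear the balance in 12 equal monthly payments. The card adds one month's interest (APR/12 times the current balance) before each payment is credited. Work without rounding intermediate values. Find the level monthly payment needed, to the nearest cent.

$69.77

Monthly rate r = 12.2%/12 = 1.01667% = 0.0101667.
Level-payment amortization: P = B₀·r / (1 − (1+r)^(−n)) = 784.45·0.0101667 / (1 − 1.01017^(−12)).
Denominator 1 − (1+r)^(−12) = 0.114306216.
P = 7.97524 / 0.114306216 ≈ 69.77.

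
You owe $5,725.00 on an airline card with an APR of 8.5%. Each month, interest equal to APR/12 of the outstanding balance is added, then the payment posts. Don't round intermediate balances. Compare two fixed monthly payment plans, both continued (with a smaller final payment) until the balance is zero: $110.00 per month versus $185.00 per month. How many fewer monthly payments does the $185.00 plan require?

Monthly rate r = 8.5%/12 = 0.708333% = 0.00708333.
At $110.00/mo: n = ⌈−ln(1 − rB₀/P)/ln(1+r)⌉ = 66 payments (last $17.34); total interest = total paid − $5,725.00 = $1,442.34.
At $185.00/mo: 36 payments (last $10.36); total interest $760.36.
Payments saved = 66 − 36 = 30.

30 fewer payments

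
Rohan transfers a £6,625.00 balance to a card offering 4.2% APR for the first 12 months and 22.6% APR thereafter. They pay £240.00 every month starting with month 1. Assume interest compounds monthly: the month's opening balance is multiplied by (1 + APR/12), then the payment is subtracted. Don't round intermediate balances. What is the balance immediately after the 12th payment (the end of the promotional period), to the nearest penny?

Promo months 1–12 at r₀ = 4.2%/12 = 0.0035; months 13+ at r₁ = 22.6%/12 = 0.0188333.
After month 12: iterate B ← B·(1+r₀) − £240.00 for 12 months → £3,972.58.

£3,972.58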